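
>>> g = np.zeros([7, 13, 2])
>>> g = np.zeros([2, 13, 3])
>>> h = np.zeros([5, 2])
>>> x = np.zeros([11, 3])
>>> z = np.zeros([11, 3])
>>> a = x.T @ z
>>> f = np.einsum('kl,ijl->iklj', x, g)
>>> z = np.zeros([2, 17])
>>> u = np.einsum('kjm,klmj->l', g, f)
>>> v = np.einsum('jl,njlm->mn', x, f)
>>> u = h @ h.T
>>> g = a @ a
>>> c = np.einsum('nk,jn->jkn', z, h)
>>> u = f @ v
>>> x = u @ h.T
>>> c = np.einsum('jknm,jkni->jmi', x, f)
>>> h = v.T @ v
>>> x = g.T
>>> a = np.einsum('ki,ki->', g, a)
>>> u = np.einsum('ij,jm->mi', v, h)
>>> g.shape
(3, 3)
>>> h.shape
(2, 2)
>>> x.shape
(3, 3)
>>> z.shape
(2, 17)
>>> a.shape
()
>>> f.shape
(2, 11, 3, 13)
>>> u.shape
(2, 13)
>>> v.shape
(13, 2)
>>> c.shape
(2, 5, 13)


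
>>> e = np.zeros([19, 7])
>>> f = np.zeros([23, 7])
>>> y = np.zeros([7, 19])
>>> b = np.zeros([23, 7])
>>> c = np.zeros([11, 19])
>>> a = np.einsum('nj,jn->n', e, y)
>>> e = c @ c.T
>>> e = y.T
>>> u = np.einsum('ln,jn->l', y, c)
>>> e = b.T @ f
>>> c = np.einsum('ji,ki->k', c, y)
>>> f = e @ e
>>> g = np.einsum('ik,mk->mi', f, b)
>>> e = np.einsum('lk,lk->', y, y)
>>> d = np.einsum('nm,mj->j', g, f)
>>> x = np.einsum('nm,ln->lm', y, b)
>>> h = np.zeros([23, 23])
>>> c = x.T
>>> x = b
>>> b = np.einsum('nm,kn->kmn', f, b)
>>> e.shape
()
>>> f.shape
(7, 7)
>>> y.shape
(7, 19)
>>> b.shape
(23, 7, 7)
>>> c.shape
(19, 23)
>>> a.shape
(19,)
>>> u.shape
(7,)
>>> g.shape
(23, 7)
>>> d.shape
(7,)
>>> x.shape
(23, 7)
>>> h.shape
(23, 23)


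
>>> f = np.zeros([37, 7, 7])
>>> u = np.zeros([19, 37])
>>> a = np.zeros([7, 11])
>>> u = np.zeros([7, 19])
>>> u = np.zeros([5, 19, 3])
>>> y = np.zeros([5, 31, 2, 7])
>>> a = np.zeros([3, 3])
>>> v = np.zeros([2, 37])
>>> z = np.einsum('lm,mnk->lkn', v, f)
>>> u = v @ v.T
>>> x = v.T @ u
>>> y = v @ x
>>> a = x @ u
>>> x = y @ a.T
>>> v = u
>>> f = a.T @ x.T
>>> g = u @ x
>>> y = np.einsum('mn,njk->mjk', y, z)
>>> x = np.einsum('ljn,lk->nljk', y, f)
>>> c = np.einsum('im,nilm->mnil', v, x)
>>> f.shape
(2, 2)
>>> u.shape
(2, 2)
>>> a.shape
(37, 2)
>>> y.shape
(2, 7, 7)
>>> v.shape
(2, 2)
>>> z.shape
(2, 7, 7)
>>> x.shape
(7, 2, 7, 2)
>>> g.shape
(2, 37)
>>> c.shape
(2, 7, 2, 7)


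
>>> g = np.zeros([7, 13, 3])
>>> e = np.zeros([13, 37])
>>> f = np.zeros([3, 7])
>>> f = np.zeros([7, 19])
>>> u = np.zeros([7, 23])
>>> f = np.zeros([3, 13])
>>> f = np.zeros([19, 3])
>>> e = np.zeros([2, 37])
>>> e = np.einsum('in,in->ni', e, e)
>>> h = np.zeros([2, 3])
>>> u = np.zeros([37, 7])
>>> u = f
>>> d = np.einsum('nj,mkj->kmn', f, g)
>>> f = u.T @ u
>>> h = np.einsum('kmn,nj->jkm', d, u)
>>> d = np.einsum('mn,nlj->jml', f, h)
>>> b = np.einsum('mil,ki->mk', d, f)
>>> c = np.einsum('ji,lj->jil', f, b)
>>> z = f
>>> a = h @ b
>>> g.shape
(7, 13, 3)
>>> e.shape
(37, 2)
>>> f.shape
(3, 3)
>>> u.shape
(19, 3)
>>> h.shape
(3, 13, 7)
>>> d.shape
(7, 3, 13)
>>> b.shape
(7, 3)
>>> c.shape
(3, 3, 7)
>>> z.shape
(3, 3)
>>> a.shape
(3, 13, 3)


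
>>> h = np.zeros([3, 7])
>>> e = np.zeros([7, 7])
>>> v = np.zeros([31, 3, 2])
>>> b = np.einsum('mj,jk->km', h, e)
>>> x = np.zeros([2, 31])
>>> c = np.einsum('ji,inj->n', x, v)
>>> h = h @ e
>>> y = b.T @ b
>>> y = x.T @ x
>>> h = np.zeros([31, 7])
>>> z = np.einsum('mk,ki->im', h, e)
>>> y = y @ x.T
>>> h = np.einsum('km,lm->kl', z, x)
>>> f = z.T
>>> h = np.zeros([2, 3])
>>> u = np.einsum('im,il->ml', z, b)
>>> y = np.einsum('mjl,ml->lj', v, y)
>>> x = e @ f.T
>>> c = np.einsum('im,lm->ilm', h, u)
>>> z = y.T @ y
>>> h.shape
(2, 3)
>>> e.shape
(7, 7)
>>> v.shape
(31, 3, 2)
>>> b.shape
(7, 3)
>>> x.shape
(7, 31)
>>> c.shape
(2, 31, 3)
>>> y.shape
(2, 3)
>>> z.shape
(3, 3)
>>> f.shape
(31, 7)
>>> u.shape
(31, 3)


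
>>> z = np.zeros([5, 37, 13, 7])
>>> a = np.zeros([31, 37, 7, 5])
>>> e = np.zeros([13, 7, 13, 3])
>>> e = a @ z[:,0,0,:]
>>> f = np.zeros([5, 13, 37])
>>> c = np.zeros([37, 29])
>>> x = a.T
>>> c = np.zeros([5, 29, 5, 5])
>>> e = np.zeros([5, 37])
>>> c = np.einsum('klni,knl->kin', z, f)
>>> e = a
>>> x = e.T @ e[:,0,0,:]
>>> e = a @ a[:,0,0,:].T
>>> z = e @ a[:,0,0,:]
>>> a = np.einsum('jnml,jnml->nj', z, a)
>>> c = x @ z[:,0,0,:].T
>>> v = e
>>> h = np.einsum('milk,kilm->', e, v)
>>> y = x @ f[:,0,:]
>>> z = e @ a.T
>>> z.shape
(31, 37, 7, 37)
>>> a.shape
(37, 31)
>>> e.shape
(31, 37, 7, 31)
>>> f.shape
(5, 13, 37)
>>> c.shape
(5, 7, 37, 31)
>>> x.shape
(5, 7, 37, 5)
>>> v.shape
(31, 37, 7, 31)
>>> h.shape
()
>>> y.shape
(5, 7, 37, 37)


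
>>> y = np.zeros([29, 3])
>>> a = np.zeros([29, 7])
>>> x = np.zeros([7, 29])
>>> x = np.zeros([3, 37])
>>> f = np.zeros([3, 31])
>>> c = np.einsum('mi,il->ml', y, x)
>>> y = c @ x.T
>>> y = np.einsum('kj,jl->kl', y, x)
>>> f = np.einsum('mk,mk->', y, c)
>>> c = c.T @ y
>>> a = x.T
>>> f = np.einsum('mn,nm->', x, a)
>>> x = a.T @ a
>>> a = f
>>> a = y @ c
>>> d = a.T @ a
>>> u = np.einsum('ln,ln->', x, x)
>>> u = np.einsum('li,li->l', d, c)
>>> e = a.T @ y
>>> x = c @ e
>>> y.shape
(29, 37)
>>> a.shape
(29, 37)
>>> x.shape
(37, 37)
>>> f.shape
()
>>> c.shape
(37, 37)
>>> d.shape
(37, 37)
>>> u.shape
(37,)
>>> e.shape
(37, 37)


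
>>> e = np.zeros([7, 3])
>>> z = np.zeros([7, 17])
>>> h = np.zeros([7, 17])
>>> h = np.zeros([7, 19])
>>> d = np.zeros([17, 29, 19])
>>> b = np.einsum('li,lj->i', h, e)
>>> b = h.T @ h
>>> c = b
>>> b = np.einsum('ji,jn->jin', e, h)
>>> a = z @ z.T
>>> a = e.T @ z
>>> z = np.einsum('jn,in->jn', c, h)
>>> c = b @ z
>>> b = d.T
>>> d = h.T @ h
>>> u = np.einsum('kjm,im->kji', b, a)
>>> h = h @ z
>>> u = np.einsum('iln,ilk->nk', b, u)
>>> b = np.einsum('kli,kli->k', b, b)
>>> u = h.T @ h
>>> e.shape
(7, 3)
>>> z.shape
(19, 19)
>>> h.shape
(7, 19)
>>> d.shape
(19, 19)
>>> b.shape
(19,)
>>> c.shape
(7, 3, 19)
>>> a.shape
(3, 17)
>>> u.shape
(19, 19)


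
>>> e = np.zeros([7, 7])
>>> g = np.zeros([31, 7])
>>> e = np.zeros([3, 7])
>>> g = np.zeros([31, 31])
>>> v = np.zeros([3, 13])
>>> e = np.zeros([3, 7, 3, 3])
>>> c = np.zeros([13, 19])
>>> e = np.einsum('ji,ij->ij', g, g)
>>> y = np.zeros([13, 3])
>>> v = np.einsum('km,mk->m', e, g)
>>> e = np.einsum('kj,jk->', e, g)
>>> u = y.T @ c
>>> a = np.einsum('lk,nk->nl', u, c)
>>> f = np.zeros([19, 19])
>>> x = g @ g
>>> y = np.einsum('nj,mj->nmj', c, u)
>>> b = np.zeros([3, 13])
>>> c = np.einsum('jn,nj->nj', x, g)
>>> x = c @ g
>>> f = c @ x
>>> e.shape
()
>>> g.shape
(31, 31)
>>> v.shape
(31,)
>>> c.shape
(31, 31)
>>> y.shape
(13, 3, 19)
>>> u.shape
(3, 19)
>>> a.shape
(13, 3)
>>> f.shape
(31, 31)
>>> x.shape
(31, 31)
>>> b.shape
(3, 13)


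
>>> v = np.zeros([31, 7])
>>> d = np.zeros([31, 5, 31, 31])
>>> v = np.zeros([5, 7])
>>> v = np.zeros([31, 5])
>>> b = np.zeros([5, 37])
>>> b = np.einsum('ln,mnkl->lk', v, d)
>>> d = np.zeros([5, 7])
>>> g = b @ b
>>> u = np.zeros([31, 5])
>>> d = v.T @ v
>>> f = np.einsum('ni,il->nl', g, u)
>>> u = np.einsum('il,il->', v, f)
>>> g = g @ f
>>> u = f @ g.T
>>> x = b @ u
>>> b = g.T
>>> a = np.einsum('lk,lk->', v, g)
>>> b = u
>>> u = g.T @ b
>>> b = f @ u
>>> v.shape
(31, 5)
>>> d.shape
(5, 5)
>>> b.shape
(31, 31)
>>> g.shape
(31, 5)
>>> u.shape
(5, 31)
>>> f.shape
(31, 5)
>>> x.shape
(31, 31)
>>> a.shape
()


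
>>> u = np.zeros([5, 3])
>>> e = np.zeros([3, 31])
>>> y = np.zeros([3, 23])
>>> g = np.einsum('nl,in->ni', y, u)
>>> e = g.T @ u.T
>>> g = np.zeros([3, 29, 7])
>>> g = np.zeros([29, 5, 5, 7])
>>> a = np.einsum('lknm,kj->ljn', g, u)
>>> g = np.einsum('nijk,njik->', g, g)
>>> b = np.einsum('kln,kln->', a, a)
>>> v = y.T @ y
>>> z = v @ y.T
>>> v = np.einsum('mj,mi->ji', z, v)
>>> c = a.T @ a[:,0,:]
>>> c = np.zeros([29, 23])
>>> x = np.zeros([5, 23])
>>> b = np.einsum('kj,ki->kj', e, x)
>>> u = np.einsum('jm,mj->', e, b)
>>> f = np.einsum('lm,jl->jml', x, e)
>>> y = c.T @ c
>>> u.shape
()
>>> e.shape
(5, 5)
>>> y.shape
(23, 23)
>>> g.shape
()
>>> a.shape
(29, 3, 5)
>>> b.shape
(5, 5)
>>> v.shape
(3, 23)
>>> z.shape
(23, 3)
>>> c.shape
(29, 23)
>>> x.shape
(5, 23)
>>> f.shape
(5, 23, 5)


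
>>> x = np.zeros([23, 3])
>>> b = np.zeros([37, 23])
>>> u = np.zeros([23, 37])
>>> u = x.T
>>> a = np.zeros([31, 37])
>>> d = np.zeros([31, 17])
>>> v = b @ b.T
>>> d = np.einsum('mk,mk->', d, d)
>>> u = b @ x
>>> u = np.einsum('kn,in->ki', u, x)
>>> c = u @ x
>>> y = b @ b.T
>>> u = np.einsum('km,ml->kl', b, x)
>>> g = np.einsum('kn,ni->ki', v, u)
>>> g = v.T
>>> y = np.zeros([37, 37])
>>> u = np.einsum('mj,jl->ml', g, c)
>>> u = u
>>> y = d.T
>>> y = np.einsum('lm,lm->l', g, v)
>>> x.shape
(23, 3)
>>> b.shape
(37, 23)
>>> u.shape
(37, 3)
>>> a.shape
(31, 37)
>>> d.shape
()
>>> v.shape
(37, 37)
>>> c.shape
(37, 3)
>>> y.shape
(37,)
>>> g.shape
(37, 37)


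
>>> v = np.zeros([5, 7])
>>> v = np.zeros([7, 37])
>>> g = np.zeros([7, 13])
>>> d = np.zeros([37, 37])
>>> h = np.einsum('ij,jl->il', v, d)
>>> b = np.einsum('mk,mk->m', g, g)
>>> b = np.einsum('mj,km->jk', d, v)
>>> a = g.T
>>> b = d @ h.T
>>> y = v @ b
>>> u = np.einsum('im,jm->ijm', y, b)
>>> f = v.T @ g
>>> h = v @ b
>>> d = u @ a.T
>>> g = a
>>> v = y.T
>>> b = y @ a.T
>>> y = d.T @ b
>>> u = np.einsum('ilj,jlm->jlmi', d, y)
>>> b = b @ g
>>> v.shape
(7, 7)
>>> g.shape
(13, 7)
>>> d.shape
(7, 37, 13)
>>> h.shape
(7, 7)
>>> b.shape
(7, 7)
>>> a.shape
(13, 7)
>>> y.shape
(13, 37, 13)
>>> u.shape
(13, 37, 13, 7)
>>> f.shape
(37, 13)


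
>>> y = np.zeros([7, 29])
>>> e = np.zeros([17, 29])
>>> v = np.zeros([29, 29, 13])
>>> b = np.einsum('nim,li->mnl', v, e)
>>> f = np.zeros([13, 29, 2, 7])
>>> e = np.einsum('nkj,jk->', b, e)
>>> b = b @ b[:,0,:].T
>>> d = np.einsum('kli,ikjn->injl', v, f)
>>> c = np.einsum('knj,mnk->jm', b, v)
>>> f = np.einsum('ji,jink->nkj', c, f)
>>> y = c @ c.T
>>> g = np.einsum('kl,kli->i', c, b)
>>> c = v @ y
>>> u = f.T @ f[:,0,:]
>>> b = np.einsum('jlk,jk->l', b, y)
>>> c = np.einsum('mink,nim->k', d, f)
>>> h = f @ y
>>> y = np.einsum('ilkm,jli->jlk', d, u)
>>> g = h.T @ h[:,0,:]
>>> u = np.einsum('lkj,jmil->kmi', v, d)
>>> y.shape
(13, 7, 2)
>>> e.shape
()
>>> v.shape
(29, 29, 13)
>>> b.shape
(29,)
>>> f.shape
(2, 7, 13)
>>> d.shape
(13, 7, 2, 29)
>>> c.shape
(29,)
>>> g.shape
(13, 7, 13)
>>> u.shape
(29, 7, 2)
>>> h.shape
(2, 7, 13)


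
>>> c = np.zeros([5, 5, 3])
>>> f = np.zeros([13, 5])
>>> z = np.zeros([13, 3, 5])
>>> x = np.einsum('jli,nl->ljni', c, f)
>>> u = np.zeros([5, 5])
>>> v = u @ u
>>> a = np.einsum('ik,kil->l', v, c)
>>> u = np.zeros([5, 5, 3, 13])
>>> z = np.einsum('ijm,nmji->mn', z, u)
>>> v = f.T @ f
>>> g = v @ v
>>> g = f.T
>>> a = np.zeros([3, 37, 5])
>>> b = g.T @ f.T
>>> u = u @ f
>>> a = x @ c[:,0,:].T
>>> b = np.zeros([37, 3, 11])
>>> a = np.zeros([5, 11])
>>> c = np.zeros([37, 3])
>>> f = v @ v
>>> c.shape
(37, 3)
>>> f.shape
(5, 5)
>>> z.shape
(5, 5)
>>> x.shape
(5, 5, 13, 3)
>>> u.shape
(5, 5, 3, 5)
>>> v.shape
(5, 5)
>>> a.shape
(5, 11)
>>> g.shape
(5, 13)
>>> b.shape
(37, 3, 11)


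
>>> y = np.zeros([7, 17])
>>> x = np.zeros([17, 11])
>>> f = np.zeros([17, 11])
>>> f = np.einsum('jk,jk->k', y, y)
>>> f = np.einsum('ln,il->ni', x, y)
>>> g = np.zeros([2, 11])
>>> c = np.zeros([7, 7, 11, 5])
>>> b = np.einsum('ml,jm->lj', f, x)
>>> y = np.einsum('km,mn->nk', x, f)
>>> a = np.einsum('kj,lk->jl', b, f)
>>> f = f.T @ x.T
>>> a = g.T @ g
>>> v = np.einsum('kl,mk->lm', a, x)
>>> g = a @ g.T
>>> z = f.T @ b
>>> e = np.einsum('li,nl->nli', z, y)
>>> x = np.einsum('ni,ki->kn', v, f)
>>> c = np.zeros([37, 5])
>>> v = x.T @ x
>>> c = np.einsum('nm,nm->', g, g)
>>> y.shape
(7, 17)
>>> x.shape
(7, 11)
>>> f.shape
(7, 17)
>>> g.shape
(11, 2)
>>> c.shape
()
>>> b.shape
(7, 17)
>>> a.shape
(11, 11)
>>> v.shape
(11, 11)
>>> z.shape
(17, 17)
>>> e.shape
(7, 17, 17)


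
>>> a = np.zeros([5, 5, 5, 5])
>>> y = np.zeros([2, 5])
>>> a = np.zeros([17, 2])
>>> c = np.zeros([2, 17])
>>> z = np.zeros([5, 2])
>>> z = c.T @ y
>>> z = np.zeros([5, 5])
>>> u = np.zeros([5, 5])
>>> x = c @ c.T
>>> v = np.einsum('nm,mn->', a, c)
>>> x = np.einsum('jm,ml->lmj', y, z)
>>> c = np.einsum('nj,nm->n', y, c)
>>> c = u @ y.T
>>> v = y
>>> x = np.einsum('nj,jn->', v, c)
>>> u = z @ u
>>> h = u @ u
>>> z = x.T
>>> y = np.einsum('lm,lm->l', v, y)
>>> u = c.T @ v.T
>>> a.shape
(17, 2)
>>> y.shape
(2,)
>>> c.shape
(5, 2)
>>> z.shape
()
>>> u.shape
(2, 2)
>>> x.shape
()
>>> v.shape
(2, 5)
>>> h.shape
(5, 5)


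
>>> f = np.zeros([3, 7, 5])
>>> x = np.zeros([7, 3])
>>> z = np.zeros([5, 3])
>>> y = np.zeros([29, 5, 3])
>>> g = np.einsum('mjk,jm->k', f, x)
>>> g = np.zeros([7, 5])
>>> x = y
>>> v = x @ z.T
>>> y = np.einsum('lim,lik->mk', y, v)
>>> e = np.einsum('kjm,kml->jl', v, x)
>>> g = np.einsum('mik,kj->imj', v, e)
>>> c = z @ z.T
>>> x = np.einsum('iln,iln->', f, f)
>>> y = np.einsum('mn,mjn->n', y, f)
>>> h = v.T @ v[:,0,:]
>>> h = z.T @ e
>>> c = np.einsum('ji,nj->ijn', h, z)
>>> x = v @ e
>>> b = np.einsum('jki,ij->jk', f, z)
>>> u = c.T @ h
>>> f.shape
(3, 7, 5)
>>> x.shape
(29, 5, 3)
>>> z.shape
(5, 3)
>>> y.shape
(5,)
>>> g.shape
(5, 29, 3)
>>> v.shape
(29, 5, 5)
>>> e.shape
(5, 3)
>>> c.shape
(3, 3, 5)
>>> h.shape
(3, 3)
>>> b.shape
(3, 7)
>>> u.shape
(5, 3, 3)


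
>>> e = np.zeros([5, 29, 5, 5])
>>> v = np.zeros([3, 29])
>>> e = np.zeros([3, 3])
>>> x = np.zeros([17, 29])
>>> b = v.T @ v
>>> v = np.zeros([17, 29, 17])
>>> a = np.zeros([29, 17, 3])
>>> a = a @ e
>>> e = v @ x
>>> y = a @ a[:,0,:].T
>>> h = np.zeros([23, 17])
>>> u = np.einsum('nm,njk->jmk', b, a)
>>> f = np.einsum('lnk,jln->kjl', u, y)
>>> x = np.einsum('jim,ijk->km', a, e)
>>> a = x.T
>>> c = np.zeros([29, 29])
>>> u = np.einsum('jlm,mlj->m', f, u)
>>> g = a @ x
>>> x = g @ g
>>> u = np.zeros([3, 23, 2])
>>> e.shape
(17, 29, 29)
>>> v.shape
(17, 29, 17)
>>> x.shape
(3, 3)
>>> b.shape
(29, 29)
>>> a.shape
(3, 29)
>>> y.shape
(29, 17, 29)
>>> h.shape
(23, 17)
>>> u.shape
(3, 23, 2)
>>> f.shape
(3, 29, 17)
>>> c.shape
(29, 29)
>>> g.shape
(3, 3)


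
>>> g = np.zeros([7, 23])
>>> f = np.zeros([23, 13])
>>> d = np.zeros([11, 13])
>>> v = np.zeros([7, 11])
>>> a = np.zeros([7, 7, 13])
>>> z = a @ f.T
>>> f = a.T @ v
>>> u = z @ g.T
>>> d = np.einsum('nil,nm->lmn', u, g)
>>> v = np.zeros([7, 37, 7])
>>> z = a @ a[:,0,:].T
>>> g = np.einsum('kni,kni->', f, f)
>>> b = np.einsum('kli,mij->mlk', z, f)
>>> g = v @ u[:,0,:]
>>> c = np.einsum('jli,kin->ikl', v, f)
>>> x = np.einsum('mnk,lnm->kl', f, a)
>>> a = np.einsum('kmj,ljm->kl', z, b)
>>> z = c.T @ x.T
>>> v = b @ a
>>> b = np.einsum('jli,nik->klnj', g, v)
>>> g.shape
(7, 37, 7)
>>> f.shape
(13, 7, 11)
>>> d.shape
(7, 23, 7)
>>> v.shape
(13, 7, 13)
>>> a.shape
(7, 13)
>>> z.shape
(37, 13, 11)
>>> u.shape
(7, 7, 7)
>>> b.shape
(13, 37, 13, 7)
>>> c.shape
(7, 13, 37)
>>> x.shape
(11, 7)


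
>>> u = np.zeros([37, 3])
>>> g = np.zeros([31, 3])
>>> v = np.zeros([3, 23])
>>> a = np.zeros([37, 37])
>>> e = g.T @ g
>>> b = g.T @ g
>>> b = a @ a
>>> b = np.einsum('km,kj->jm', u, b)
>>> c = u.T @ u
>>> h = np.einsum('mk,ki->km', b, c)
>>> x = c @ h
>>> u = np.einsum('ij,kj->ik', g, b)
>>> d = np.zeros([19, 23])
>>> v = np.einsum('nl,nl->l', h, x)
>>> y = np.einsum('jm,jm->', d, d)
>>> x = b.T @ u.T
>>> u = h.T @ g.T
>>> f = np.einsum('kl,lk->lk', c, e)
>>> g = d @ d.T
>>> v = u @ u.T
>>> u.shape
(37, 31)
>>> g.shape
(19, 19)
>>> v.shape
(37, 37)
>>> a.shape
(37, 37)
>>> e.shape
(3, 3)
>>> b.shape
(37, 3)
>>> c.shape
(3, 3)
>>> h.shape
(3, 37)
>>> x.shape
(3, 31)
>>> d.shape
(19, 23)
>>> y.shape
()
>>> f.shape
(3, 3)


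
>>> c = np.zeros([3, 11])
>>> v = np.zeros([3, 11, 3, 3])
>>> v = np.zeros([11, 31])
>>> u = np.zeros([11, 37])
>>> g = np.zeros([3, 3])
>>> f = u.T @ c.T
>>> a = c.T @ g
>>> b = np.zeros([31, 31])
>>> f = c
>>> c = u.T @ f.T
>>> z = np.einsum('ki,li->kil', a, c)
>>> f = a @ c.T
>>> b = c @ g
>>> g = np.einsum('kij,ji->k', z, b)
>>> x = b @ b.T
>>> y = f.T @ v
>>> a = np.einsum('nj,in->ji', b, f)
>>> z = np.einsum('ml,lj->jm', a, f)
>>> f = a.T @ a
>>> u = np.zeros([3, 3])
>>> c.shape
(37, 3)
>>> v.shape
(11, 31)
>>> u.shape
(3, 3)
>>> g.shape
(11,)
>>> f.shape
(11, 11)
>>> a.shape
(3, 11)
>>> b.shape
(37, 3)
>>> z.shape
(37, 3)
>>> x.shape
(37, 37)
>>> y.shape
(37, 31)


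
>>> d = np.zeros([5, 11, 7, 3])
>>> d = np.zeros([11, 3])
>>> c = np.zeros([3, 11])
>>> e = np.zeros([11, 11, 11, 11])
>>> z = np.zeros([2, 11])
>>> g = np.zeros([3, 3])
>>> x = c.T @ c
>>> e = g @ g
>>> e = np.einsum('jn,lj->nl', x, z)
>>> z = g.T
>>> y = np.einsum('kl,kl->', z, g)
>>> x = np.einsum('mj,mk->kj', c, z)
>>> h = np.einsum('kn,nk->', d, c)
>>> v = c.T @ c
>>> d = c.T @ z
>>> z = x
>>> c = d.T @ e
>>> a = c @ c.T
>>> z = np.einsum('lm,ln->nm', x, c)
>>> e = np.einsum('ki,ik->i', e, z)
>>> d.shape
(11, 3)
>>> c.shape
(3, 2)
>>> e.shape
(2,)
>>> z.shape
(2, 11)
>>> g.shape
(3, 3)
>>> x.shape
(3, 11)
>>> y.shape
()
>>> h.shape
()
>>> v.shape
(11, 11)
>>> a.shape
(3, 3)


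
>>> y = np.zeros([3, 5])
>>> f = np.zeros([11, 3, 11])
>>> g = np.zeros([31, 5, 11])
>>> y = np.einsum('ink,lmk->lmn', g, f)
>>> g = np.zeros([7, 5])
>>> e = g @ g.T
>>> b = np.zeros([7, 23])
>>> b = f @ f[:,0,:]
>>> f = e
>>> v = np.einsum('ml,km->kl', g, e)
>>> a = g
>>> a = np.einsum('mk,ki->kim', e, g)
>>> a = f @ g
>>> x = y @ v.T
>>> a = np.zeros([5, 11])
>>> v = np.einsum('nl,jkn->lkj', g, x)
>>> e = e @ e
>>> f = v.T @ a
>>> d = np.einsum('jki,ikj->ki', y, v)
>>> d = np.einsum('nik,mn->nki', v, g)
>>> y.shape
(11, 3, 5)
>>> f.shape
(11, 3, 11)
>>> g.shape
(7, 5)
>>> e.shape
(7, 7)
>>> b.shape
(11, 3, 11)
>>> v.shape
(5, 3, 11)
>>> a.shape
(5, 11)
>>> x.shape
(11, 3, 7)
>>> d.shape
(5, 11, 3)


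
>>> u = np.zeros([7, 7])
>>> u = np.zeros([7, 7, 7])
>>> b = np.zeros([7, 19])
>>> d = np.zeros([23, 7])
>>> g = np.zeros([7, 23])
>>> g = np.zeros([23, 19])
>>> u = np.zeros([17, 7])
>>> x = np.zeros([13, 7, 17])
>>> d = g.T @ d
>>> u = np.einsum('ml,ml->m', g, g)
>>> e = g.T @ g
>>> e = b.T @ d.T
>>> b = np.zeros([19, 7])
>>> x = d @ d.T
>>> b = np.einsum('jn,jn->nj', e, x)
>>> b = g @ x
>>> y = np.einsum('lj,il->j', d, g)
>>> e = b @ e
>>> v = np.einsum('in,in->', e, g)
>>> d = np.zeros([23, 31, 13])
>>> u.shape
(23,)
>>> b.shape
(23, 19)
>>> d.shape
(23, 31, 13)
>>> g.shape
(23, 19)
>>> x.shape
(19, 19)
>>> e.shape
(23, 19)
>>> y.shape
(7,)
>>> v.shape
()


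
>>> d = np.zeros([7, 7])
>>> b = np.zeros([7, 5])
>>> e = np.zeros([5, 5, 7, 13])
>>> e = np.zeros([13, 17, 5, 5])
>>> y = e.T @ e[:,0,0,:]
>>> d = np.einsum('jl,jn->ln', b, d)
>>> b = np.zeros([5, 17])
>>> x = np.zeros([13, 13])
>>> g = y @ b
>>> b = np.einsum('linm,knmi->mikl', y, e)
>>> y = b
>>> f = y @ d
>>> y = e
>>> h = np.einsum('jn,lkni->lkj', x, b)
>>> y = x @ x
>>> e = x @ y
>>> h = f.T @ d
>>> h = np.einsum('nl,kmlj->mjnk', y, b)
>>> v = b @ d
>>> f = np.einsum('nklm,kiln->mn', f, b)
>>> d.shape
(5, 7)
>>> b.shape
(5, 5, 13, 5)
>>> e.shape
(13, 13)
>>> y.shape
(13, 13)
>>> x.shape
(13, 13)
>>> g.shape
(5, 5, 17, 17)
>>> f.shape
(7, 5)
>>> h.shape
(5, 5, 13, 5)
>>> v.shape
(5, 5, 13, 7)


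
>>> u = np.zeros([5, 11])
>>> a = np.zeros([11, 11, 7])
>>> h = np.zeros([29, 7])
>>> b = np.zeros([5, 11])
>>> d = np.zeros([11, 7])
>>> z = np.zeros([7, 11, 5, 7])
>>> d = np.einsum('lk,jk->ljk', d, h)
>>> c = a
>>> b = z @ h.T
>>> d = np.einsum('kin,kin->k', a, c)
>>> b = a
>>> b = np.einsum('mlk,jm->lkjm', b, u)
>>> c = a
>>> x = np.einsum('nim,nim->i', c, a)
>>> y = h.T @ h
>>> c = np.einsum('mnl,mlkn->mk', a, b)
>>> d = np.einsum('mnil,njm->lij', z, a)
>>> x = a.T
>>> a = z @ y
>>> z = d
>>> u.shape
(5, 11)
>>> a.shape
(7, 11, 5, 7)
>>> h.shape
(29, 7)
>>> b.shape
(11, 7, 5, 11)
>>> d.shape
(7, 5, 11)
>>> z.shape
(7, 5, 11)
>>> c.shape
(11, 5)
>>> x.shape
(7, 11, 11)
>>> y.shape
(7, 7)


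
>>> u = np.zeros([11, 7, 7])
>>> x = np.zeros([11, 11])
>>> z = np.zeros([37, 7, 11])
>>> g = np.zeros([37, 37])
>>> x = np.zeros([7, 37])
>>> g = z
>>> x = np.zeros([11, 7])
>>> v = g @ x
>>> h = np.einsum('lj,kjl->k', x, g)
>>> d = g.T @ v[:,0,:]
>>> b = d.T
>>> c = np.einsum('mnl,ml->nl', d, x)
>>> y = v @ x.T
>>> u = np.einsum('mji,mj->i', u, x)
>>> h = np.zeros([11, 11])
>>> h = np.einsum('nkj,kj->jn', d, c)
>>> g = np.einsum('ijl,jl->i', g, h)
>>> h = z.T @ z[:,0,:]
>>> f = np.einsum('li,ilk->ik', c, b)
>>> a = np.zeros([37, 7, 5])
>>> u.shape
(7,)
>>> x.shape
(11, 7)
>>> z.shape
(37, 7, 11)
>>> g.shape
(37,)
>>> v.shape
(37, 7, 7)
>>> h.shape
(11, 7, 11)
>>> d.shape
(11, 7, 7)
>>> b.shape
(7, 7, 11)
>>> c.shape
(7, 7)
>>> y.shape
(37, 7, 11)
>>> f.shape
(7, 11)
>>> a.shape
(37, 7, 5)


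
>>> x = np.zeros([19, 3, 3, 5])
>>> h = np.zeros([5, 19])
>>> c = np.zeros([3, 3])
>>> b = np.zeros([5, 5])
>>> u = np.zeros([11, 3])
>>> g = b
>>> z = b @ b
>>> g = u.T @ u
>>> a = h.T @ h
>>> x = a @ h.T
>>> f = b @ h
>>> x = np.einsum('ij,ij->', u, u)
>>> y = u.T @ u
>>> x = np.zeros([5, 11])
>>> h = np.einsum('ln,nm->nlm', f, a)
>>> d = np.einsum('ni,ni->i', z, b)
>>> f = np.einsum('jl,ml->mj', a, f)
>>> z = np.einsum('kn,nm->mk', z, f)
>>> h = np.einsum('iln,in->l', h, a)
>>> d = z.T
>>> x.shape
(5, 11)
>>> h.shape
(5,)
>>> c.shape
(3, 3)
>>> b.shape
(5, 5)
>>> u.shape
(11, 3)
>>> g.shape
(3, 3)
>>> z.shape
(19, 5)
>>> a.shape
(19, 19)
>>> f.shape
(5, 19)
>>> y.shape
(3, 3)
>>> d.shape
(5, 19)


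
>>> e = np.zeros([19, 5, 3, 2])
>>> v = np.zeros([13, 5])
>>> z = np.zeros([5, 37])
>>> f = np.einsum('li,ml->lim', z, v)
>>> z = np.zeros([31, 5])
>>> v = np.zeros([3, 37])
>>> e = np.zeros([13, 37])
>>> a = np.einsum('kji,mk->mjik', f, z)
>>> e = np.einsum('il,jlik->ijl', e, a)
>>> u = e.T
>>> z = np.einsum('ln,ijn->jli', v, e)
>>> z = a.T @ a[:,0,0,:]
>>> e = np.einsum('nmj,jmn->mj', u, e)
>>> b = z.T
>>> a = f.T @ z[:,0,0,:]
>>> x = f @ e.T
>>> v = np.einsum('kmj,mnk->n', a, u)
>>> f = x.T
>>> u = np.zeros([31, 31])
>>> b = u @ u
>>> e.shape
(31, 13)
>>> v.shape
(31,)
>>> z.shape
(5, 13, 37, 5)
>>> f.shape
(31, 37, 5)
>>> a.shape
(13, 37, 5)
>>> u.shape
(31, 31)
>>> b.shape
(31, 31)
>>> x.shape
(5, 37, 31)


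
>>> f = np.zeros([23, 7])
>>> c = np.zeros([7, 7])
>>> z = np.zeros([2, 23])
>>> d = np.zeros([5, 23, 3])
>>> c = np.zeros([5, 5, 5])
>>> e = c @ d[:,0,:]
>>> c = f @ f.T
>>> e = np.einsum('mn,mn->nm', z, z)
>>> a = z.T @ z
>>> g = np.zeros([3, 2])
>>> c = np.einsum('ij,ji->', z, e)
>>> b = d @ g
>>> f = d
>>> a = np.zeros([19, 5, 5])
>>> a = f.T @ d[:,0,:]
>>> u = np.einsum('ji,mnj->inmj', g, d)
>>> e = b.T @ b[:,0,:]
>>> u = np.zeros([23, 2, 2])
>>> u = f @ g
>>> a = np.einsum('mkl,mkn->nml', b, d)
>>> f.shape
(5, 23, 3)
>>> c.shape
()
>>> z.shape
(2, 23)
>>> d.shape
(5, 23, 3)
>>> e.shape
(2, 23, 2)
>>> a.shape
(3, 5, 2)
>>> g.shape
(3, 2)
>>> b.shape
(5, 23, 2)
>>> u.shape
(5, 23, 2)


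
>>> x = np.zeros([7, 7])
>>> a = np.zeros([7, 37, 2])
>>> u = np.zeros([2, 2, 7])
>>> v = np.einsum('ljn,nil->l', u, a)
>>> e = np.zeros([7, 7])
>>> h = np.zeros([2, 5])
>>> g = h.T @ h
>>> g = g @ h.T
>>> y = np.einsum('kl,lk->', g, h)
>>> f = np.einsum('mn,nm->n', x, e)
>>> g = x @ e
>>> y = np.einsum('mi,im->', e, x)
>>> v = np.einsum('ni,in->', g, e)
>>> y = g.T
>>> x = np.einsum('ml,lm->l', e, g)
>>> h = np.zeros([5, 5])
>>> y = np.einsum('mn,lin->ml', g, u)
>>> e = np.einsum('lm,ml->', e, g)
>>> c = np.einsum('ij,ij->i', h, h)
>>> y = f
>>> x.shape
(7,)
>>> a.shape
(7, 37, 2)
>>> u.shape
(2, 2, 7)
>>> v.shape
()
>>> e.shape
()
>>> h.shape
(5, 5)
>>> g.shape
(7, 7)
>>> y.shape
(7,)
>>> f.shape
(7,)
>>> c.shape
(5,)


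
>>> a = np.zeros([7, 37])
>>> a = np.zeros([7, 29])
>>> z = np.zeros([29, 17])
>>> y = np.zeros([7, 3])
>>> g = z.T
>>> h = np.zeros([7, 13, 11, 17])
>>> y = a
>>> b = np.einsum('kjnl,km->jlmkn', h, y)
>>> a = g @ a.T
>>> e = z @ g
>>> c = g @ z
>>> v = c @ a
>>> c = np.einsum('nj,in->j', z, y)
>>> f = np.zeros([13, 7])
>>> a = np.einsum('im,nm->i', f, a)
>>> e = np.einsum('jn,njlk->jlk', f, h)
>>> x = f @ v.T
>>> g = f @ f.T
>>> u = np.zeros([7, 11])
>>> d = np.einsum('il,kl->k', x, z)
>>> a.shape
(13,)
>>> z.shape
(29, 17)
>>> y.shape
(7, 29)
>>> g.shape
(13, 13)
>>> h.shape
(7, 13, 11, 17)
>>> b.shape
(13, 17, 29, 7, 11)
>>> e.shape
(13, 11, 17)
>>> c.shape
(17,)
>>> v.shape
(17, 7)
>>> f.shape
(13, 7)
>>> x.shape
(13, 17)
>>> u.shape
(7, 11)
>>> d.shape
(29,)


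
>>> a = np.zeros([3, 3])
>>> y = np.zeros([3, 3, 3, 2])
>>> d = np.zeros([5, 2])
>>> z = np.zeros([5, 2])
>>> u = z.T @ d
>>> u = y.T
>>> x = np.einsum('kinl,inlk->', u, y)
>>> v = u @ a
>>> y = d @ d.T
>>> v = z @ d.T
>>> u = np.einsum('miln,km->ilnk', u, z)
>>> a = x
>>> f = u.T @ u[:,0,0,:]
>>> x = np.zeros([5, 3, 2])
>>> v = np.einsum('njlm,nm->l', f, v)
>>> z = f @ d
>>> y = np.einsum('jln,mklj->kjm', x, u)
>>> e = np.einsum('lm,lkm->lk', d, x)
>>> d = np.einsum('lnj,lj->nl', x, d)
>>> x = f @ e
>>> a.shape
()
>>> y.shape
(3, 5, 3)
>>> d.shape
(3, 5)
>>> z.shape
(5, 3, 3, 2)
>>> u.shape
(3, 3, 3, 5)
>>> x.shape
(5, 3, 3, 3)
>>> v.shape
(3,)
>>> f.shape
(5, 3, 3, 5)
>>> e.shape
(5, 3)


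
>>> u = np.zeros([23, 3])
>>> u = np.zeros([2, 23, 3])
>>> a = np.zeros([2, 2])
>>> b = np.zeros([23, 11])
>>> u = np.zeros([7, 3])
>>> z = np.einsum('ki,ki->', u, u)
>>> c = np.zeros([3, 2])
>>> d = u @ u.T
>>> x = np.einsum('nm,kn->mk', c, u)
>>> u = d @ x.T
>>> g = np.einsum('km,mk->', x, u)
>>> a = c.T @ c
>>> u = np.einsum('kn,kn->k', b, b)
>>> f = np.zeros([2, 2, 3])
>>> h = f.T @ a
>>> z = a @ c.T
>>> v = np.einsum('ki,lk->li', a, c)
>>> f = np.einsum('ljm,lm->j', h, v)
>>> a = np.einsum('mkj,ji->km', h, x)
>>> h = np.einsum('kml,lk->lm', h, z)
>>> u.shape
(23,)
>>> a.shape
(2, 3)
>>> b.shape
(23, 11)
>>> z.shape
(2, 3)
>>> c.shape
(3, 2)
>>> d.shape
(7, 7)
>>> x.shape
(2, 7)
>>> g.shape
()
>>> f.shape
(2,)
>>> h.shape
(2, 2)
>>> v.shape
(3, 2)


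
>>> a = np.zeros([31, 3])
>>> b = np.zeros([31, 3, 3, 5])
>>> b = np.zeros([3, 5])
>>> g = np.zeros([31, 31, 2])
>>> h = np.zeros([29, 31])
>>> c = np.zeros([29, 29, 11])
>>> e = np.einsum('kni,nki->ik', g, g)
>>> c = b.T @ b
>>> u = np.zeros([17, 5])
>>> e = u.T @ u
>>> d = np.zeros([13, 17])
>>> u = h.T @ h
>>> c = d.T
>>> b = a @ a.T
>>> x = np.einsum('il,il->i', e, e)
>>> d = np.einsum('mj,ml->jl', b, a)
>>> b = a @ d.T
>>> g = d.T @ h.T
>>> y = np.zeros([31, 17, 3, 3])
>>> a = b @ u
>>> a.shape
(31, 31)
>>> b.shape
(31, 31)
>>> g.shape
(3, 29)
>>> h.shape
(29, 31)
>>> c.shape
(17, 13)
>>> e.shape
(5, 5)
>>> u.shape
(31, 31)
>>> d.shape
(31, 3)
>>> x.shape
(5,)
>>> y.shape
(31, 17, 3, 3)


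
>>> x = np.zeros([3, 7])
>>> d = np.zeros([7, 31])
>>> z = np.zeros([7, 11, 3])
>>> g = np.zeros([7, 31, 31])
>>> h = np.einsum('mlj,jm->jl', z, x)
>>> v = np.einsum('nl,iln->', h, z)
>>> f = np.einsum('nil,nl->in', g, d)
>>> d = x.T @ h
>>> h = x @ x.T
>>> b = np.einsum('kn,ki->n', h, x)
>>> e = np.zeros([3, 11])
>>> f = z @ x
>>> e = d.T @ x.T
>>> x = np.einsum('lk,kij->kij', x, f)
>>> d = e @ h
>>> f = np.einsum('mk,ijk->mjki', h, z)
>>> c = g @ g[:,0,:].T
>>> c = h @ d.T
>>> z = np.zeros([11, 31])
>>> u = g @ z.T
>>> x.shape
(7, 11, 7)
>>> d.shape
(11, 3)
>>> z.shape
(11, 31)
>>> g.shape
(7, 31, 31)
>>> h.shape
(3, 3)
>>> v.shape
()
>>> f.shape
(3, 11, 3, 7)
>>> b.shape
(3,)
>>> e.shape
(11, 3)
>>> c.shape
(3, 11)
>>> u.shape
(7, 31, 11)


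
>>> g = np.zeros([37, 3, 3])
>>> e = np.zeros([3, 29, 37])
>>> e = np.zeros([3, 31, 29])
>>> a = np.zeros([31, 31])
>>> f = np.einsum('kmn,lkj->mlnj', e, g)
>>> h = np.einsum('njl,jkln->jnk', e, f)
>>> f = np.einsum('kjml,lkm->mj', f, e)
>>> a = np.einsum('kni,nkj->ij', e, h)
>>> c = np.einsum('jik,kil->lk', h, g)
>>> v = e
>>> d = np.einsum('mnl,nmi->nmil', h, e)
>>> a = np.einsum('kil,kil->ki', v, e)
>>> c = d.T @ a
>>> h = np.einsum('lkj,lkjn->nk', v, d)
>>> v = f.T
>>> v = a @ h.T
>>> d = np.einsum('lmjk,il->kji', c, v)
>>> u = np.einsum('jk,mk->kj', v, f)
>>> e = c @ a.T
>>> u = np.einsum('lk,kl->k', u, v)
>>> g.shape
(37, 3, 3)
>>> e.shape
(37, 29, 31, 3)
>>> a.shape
(3, 31)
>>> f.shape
(29, 37)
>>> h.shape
(37, 31)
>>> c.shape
(37, 29, 31, 31)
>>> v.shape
(3, 37)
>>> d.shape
(31, 31, 3)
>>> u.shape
(3,)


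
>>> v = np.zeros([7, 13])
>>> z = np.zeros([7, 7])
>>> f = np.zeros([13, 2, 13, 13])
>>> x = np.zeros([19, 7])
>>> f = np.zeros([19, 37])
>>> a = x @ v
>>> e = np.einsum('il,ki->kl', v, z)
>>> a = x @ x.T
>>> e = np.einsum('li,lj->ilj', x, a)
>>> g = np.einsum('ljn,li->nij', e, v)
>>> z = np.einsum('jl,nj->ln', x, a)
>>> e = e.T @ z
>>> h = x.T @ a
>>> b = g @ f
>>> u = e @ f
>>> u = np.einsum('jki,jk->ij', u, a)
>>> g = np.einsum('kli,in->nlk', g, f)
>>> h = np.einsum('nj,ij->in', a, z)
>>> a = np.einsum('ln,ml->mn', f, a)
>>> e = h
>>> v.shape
(7, 13)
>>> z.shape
(7, 19)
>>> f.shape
(19, 37)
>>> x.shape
(19, 7)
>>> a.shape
(19, 37)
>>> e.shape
(7, 19)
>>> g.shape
(37, 13, 19)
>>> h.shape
(7, 19)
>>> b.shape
(19, 13, 37)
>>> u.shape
(37, 19)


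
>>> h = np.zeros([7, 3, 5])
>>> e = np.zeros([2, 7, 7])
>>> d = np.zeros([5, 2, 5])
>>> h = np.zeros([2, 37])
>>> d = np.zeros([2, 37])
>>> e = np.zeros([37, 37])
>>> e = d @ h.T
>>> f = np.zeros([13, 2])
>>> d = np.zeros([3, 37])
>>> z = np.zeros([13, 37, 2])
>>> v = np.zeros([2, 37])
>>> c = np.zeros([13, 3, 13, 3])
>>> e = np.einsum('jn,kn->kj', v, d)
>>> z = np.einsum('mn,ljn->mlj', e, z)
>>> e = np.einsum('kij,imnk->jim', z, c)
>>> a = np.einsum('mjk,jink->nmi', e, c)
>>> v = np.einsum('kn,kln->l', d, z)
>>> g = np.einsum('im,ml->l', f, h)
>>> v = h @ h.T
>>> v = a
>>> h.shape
(2, 37)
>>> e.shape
(37, 13, 3)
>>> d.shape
(3, 37)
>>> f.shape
(13, 2)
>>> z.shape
(3, 13, 37)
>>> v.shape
(13, 37, 3)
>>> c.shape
(13, 3, 13, 3)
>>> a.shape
(13, 37, 3)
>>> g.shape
(37,)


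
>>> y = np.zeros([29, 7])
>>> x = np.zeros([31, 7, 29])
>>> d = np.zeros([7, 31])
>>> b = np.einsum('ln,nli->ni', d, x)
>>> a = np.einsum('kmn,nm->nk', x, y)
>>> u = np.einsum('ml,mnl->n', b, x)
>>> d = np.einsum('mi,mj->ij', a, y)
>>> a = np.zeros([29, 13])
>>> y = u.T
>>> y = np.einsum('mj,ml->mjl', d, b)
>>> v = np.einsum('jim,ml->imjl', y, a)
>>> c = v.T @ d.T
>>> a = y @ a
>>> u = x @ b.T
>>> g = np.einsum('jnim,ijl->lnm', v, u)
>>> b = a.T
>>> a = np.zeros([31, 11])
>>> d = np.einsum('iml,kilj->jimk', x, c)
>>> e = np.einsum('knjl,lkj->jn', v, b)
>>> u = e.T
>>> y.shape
(31, 7, 29)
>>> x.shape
(31, 7, 29)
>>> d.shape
(31, 31, 7, 13)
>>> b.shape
(13, 7, 31)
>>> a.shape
(31, 11)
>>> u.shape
(29, 31)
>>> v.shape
(7, 29, 31, 13)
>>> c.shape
(13, 31, 29, 31)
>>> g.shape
(31, 29, 13)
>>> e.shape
(31, 29)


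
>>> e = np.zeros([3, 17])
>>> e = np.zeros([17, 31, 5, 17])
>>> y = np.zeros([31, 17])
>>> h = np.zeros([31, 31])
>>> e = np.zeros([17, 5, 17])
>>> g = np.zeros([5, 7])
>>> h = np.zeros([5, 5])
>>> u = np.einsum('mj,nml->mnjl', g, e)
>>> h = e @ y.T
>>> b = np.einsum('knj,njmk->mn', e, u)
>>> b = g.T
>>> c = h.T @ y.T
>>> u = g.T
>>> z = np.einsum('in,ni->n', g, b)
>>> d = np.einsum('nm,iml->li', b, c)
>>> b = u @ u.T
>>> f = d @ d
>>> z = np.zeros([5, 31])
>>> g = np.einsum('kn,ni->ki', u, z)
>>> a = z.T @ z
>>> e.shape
(17, 5, 17)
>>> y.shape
(31, 17)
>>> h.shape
(17, 5, 31)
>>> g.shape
(7, 31)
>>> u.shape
(7, 5)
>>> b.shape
(7, 7)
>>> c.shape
(31, 5, 31)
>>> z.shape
(5, 31)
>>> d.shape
(31, 31)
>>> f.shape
(31, 31)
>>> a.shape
(31, 31)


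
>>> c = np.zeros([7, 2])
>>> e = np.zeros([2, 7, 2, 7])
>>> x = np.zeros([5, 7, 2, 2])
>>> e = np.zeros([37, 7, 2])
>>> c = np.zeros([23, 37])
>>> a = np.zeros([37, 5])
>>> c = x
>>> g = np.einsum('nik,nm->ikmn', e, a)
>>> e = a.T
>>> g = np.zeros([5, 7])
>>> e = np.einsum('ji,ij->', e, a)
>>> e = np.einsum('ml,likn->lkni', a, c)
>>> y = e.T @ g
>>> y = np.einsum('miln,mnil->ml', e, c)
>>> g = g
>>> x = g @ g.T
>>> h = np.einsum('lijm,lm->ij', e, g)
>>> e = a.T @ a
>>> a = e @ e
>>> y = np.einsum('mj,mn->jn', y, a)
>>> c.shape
(5, 7, 2, 2)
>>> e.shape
(5, 5)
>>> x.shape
(5, 5)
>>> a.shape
(5, 5)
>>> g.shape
(5, 7)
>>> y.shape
(2, 5)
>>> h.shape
(2, 2)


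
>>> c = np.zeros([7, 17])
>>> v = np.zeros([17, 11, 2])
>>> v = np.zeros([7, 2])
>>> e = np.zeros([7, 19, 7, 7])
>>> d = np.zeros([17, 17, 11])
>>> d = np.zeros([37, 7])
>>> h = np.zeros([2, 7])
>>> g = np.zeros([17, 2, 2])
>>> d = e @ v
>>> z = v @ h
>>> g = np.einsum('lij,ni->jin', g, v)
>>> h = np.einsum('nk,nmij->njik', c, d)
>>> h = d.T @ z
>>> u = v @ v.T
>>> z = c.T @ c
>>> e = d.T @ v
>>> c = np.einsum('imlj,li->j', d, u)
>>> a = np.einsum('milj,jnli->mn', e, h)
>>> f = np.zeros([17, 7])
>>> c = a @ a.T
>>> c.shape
(2, 2)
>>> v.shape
(7, 2)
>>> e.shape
(2, 7, 19, 2)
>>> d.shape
(7, 19, 7, 2)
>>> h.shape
(2, 7, 19, 7)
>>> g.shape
(2, 2, 7)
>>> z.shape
(17, 17)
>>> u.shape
(7, 7)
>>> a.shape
(2, 7)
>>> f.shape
(17, 7)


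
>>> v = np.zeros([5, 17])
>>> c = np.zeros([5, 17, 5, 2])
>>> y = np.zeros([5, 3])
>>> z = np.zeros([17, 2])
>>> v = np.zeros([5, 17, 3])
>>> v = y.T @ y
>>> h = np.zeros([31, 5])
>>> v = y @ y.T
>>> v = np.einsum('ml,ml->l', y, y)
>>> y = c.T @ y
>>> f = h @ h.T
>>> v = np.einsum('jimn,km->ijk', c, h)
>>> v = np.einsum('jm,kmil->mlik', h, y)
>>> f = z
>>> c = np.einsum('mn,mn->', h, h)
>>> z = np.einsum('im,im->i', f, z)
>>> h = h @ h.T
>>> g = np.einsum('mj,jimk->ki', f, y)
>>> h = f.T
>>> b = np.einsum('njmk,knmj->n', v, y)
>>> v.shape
(5, 3, 17, 2)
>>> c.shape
()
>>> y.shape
(2, 5, 17, 3)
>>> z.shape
(17,)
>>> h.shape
(2, 17)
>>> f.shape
(17, 2)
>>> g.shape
(3, 5)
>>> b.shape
(5,)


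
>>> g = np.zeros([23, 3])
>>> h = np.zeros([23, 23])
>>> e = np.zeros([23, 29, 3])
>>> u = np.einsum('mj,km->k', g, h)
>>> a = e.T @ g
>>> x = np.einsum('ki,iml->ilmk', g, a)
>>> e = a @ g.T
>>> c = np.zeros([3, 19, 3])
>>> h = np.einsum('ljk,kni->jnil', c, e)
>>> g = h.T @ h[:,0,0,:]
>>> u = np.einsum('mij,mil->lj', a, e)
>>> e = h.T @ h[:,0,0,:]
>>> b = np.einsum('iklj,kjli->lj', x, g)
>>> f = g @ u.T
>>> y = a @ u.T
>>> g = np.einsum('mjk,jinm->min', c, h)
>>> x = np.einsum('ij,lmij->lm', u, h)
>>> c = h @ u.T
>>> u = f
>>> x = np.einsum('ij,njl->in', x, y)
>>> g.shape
(3, 29, 23)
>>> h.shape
(19, 29, 23, 3)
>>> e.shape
(3, 23, 29, 3)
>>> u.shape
(3, 23, 29, 23)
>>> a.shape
(3, 29, 3)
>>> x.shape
(19, 3)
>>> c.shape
(19, 29, 23, 23)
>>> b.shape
(29, 23)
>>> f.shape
(3, 23, 29, 23)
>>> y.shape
(3, 29, 23)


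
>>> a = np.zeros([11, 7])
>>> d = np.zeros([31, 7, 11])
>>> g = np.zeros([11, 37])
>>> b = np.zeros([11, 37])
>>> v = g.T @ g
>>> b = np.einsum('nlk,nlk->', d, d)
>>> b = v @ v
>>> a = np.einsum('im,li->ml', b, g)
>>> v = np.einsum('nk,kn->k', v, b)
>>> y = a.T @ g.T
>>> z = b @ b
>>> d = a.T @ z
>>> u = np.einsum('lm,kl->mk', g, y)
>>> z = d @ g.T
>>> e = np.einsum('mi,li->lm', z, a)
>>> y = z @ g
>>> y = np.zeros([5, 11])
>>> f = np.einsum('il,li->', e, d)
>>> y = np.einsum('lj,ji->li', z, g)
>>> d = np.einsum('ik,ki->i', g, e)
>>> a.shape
(37, 11)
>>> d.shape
(11,)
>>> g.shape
(11, 37)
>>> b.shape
(37, 37)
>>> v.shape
(37,)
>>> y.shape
(11, 37)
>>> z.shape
(11, 11)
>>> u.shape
(37, 11)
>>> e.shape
(37, 11)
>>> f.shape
()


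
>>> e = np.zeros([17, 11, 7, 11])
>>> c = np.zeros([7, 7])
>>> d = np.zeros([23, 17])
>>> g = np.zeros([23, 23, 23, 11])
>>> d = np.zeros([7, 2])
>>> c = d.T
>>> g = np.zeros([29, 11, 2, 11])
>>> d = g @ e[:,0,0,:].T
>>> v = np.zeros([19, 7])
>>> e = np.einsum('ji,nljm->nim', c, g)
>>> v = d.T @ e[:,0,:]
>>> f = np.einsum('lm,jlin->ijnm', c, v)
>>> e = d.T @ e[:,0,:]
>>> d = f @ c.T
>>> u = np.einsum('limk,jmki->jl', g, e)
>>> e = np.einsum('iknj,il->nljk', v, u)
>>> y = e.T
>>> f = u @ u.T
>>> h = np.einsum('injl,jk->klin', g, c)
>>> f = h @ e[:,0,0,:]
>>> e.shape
(11, 29, 11, 2)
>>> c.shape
(2, 7)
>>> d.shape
(11, 17, 11, 2)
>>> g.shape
(29, 11, 2, 11)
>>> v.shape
(17, 2, 11, 11)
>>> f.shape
(7, 11, 29, 2)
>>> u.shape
(17, 29)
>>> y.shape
(2, 11, 29, 11)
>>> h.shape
(7, 11, 29, 11)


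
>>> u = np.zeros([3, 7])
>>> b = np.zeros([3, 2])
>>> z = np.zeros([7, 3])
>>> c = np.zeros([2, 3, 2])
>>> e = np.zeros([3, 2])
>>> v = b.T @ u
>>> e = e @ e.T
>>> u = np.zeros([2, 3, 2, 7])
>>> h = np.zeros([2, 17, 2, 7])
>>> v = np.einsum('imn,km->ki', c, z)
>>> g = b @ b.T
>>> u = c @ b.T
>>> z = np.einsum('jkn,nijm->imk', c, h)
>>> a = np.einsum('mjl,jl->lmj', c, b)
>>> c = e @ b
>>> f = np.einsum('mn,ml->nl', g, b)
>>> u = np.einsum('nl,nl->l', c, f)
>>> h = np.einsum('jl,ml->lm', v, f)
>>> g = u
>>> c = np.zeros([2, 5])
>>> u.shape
(2,)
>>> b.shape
(3, 2)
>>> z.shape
(17, 7, 3)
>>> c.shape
(2, 5)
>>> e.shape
(3, 3)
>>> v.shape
(7, 2)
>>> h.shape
(2, 3)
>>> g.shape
(2,)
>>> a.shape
(2, 2, 3)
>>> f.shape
(3, 2)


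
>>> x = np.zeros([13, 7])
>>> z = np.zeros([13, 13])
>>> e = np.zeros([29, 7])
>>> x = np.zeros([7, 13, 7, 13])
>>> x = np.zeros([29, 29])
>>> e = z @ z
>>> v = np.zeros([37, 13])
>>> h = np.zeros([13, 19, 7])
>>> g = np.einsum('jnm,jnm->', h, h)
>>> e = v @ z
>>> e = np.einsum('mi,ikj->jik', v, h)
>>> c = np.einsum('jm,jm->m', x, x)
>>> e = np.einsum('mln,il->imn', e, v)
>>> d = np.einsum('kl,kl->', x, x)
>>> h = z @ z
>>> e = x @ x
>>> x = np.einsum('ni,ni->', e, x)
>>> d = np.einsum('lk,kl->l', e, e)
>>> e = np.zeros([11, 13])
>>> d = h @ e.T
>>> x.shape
()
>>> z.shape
(13, 13)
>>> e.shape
(11, 13)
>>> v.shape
(37, 13)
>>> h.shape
(13, 13)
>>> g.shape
()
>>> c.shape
(29,)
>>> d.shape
(13, 11)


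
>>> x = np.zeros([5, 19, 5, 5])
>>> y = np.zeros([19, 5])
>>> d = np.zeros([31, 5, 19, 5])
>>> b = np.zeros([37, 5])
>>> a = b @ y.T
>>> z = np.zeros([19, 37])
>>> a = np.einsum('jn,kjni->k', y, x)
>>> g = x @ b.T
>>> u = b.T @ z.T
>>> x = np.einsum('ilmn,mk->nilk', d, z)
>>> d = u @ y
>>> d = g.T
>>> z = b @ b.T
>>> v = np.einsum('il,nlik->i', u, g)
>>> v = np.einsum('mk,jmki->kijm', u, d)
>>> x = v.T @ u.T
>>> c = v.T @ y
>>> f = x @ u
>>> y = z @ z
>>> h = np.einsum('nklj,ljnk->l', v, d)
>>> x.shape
(5, 37, 5, 5)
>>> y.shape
(37, 37)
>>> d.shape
(37, 5, 19, 5)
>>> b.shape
(37, 5)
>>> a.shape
(5,)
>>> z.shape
(37, 37)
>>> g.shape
(5, 19, 5, 37)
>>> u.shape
(5, 19)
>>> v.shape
(19, 5, 37, 5)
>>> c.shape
(5, 37, 5, 5)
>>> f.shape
(5, 37, 5, 19)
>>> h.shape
(37,)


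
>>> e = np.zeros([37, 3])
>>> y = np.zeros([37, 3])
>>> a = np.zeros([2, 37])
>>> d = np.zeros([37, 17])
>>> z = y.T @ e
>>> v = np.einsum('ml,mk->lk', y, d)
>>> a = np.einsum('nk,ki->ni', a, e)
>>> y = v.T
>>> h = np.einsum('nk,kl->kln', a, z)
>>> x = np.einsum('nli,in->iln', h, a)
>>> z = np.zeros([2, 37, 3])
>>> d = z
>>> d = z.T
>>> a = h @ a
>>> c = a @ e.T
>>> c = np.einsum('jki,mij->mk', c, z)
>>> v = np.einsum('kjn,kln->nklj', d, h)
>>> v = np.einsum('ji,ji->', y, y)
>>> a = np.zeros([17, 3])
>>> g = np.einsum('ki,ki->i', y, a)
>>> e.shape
(37, 3)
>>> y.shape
(17, 3)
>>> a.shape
(17, 3)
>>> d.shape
(3, 37, 2)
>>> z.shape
(2, 37, 3)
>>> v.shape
()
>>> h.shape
(3, 3, 2)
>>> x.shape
(2, 3, 3)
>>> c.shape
(2, 3)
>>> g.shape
(3,)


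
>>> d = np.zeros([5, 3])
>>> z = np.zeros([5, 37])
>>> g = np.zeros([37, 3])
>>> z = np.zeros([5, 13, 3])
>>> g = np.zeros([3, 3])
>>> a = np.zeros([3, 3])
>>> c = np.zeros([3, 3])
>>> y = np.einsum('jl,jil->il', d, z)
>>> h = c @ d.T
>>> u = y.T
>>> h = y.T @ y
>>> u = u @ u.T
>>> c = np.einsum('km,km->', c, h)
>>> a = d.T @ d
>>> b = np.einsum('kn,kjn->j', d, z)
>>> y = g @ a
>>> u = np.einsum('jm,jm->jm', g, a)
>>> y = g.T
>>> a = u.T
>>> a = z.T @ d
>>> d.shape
(5, 3)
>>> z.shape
(5, 13, 3)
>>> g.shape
(3, 3)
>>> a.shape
(3, 13, 3)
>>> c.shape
()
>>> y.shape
(3, 3)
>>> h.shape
(3, 3)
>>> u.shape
(3, 3)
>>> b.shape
(13,)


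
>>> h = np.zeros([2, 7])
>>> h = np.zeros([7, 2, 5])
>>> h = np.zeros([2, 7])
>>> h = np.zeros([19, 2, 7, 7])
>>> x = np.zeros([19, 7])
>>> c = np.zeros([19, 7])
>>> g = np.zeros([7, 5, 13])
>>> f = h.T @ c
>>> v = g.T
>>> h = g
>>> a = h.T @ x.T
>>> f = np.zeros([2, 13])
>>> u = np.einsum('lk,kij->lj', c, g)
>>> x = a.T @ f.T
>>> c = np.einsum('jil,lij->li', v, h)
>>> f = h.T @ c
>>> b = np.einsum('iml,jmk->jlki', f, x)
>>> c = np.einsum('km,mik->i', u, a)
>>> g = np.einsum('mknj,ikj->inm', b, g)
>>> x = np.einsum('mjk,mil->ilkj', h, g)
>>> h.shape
(7, 5, 13)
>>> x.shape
(2, 19, 13, 5)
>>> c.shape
(5,)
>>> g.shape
(7, 2, 19)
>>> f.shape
(13, 5, 5)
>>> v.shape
(13, 5, 7)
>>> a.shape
(13, 5, 19)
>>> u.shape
(19, 13)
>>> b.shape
(19, 5, 2, 13)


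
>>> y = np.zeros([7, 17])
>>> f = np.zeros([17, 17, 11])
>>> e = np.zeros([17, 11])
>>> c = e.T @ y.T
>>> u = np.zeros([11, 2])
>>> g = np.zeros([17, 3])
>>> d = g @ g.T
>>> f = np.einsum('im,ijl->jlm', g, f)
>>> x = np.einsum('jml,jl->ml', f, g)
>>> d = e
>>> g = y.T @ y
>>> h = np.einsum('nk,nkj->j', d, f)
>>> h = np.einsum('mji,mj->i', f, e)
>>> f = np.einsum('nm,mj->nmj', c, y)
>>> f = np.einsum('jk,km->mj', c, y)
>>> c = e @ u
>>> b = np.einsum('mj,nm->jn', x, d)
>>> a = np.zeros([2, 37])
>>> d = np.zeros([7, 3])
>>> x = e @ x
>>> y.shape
(7, 17)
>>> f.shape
(17, 11)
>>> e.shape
(17, 11)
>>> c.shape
(17, 2)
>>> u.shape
(11, 2)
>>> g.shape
(17, 17)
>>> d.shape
(7, 3)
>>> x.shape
(17, 3)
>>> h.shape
(3,)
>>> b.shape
(3, 17)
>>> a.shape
(2, 37)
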